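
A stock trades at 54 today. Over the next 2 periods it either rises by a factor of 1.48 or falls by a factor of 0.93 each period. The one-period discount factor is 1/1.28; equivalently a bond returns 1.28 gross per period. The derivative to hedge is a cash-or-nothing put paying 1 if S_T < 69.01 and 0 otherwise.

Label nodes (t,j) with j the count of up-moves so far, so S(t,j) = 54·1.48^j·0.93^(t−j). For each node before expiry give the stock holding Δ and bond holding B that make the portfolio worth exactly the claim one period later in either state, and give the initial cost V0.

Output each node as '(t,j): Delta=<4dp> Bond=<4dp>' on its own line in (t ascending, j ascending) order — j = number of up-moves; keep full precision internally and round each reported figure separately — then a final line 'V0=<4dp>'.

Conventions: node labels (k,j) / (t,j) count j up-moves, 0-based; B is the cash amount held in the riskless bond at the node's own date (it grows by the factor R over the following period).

(0,0): Delta=-0.0096 Bond=0.5972
(1,0): Delta=-0.0362 Bond=2.1023
(1,1): Delta=0.0000 Bond=0.0000
V0=0.0807

Under the risk-neutral measure, an up-move has probability p* = (R−d)/(u−d) = 0.6364 and values discount at R = 1.28.
Terminal payoffs: V(2,0)=1.0000, V(2,1)=0.0000, V(2,2)=0.0000
Node (1,0) S=50.2200: V=(p*·0.0000+(1−p*)·1.0000)/1.28=0.2841; Δ=(0.0000−1.0000)/(74.3256−46.7046)=-0.0362; B=V−Δ·S=2.1023
Node (1,1) S=79.9200: V=(p*·0.0000+(1−p*)·0.0000)/1.28=0.0000; Δ=(0.0000−0.0000)/(118.2816−74.3256)=0.0000; B=V−Δ·S=0.0000
Node (0,0) S=54.0000: V=(p*·0.0000+(1−p*)·0.2841)/1.28=0.0807; Δ=(0.0000−0.2841)/(79.9200−50.2200)=-0.0096; B=V−Δ·S=0.5972
Check: Δ(0,0)·S0 + B(0,0) = 0.0807 = V0.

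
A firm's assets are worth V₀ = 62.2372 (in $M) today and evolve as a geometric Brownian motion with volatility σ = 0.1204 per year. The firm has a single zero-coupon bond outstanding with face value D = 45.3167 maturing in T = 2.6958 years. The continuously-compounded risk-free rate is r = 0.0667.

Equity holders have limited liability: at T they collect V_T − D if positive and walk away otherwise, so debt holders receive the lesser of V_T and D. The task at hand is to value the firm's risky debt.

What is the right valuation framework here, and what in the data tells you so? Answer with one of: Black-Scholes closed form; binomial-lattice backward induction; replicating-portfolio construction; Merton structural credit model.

Key observation: a levered firm with one bullet debt due at 2.6958 years is the canonical structural-credit setup: equity is a call on the firm's assets struck at the face value.

framework: Merton structural credit model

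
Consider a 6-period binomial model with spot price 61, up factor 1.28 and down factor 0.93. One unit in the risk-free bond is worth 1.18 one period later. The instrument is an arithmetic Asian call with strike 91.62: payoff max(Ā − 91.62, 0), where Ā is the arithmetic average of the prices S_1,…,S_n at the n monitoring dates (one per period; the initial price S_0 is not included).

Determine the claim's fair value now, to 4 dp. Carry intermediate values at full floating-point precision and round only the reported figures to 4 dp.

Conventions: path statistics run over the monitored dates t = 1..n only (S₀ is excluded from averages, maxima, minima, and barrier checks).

Risk-neutral up-probability p* = (R−d)/(u−d) = (1.18−0.93)/(1.28−0.93) = 0.7143; the claim prices as the p*-weighted sum of path payoffs discounted by R^6.
Enumerate all 2^6 = 64 price paths (U = up ×1.28, D = down ×0.93); each path with k up-moves has probability p*^k·(1−p*)^(6−k).
DDDDDD: Ā=47.6815, payoff=0.0000, prob=0.000544
UDDDDD: Ā=65.6262, payoff=0.0000, prob=0.001360
DUDDDD: Ā=62.0679, payoff=0.0000, prob=0.001360
UUDDDD: Ā=85.4267, payoff=0.0000, prob=0.003400
DDUDDD: Ā=58.7586, payoff=0.0000, prob=0.001360
UDUDDD: Ā=80.8721, payoff=0.0000, prob=0.003400
DUUDDD: Ā=77.3137, payoff=0.0000, prob=0.003400
UUUDDD: Ā=106.4103, payoff=14.7903, prob=0.008500
DDDUDD: Ā=55.6810, payoff=0.0000, prob=0.001360
UDDUDD: Ā=76.6362, payoff=0.0000, prob=0.003400
DUDUDD: Ā=73.0779, payoff=0.0000, prob=0.003400
UUDUDD: Ā=100.5803, payoff=8.9603, prob=0.008500
DDUUDD: Ā=69.7687, payoff=0.0000, prob=0.003400
UDUUDD: Ā=96.0257, payoff=4.4057, prob=0.008500
DUUUDD: Ā=92.4673, payoff=0.8473, prob=0.008500
UUUUDD: Ā=127.2669, payoff=35.6469, prob=0.021250
DDDDUD: Ā=52.8188, payoff=0.0000, prob=0.001360
UDDDUD: Ā=72.6969, payoff=0.0000, prob=0.003400
DUDDUD: Ā=69.1386, payoff=0.0000, prob=0.003400
UUDDUD: Ā=95.1585, payoff=3.5385, prob=0.008500
DDUDUD: Ā=65.8293, payoff=0.0000, prob=0.003400
UDUDUD: Ā=90.6038, payoff=0.0000, prob=0.008500
DUUDUD: Ā=87.0455, payoff=0.0000, prob=0.008500
UUUDUD: Ā=119.8045, payoff=28.1845, prob=0.021250
DDDUUD: Ā=62.7517, payoff=0.0000, prob=0.003400
UDDUUD: Ā=86.3680, payoff=0.0000, prob=0.008500
DUDUUD: Ā=82.8096, payoff=0.0000, prob=0.008500
UUDUUD: Ā=113.9745, payoff=22.3545, prob=0.021250
DDUUUD: Ā=79.5004, payoff=0.0000, prob=0.008500
UDUUUD: Ā=109.4199, payoff=17.7999, prob=0.021250
DUUUUD: Ā=105.8615, payoff=14.2415, prob=0.021250
UUUUUD: Ā=145.7019, payoff=54.0819, prob=0.053124
DDDDDU: Ā=50.1570, payoff=0.0000, prob=0.001360
UDDDDU: Ā=69.0333, payoff=0.0000, prob=0.003400
DUDDDU: Ā=65.4750, payoff=0.0000, prob=0.003400
UUDDDU: Ā=90.1161, payoff=0.0000, prob=0.008500
DDUDDU: Ā=62.1658, payoff=0.0000, prob=0.003400
UDUDDU: Ā=85.5615, payoff=0.0000, prob=0.008500
DUUDDU: Ā=82.0031, payoff=0.0000, prob=0.008500
UUUDDU: Ā=112.8645, payoff=21.2445, prob=0.021250
DDDUDU: Ā=59.0881, payoff=0.0000, prob=0.003400
UDDUDU: Ā=81.3256, payoff=0.0000, prob=0.008500
DUDUDU: Ā=77.7673, payoff=0.0000, prob=0.008500
UUDUDU: Ā=107.0345, payoff=15.4145, prob=0.021250
DDUUDU: Ā=74.4580, payoff=0.0000, prob=0.008500
UDUUDU: Ā=102.4799, payoff=10.8599, prob=0.021250
DUUUDU: Ā=98.9215, payoff=7.3015, prob=0.021250
UUUUDU: Ā=136.1501, payoff=44.5301, prob=0.053124
DDDDUU: Ā=56.2260, payoff=0.0000, prob=0.003400
UDDDUU: Ā=77.3863, payoff=0.0000, prob=0.008500
DUDDUU: Ā=73.8280, payoff=0.0000, prob=0.008500
UUDDUU: Ā=101.6127, payoff=9.9927, prob=0.021250
DDUDUU: Ā=70.5187, payoff=0.0000, prob=0.008500
UDUDUU: Ā=97.0580, payoff=5.4380, prob=0.021250
DUUDUU: Ā=93.4997, payoff=1.8797, prob=0.021250
UUUDUU: Ā=128.6877, payoff=37.0677, prob=0.053124
DDDUUU: Ā=67.4411, payoff=0.0000, prob=0.008500
UDDUUU: Ā=92.8222, payoff=1.2022, prob=0.021250
DUDUUU: Ā=89.2638, payoff=0.0000, prob=0.021250
UUDUUU: Ā=122.8577, payoff=31.2377, prob=0.053124
DDUUUU: Ā=85.9546, payoff=0.0000, prob=0.021250
UDUUUU: Ā=118.3031, payoff=26.6831, prob=0.053124
DUUUUU: Ā=114.7447, payoff=23.1247, prob=0.053124
UUUUUU: Ā=157.9283, payoff=66.3083, prob=0.132810
Price = Σ prob·payoff / R^6 = 24.666958 / 2.699554 = 9.1374

price = 9.1374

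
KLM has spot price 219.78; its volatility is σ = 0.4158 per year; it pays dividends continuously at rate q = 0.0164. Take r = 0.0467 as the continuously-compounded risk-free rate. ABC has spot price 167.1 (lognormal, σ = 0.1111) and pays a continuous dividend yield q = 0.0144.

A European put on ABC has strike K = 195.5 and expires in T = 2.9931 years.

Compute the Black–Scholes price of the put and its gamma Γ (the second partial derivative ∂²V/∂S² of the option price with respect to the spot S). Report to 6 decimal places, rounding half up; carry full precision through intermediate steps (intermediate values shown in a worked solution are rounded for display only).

σ√T = 0.1111·√2.9931 = 0.192209
d₁ = (ln(S/K) + (r−q+σ²/2)T) / (σ√T) = (ln(167.1/195.5) + (0.0467−0.0144+0.1111²/2)·2.9931) / 0.192209 = (-0.156968 + 0.115149) / 0.192209 = -0.217568
d₂ = d₁ − σ√T = -0.217568 − 0.192209 = -0.409777
e^{−rT} = 0.869551
e^{−qT} = 0.957815
N(−d₁) = 0.586117,  N(−d₂) = 0.659015
Put price V = K·e^{−rT}·N(−d₂) − S·e^{−qT}·N(−d₁) = 112.030830 − 93.808555 = 18.222275
φ(d₁) = (1/√(2π))·e^{−d₁²/2} = 0.389611
Γ = e^{−qT}·φ(d₁) / (S·σ·√T) = 0.011619

price = 18.222275
Γ = 0.011619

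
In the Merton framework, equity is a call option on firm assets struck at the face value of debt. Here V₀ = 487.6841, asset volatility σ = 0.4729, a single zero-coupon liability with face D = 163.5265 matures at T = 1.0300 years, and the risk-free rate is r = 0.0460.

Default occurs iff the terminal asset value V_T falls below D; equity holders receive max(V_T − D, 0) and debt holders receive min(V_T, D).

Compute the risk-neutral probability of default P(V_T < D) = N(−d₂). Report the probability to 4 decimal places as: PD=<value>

PD=0.0164

Work the structural quantities from V₀ = 487.6841 against face 163.5265:
d₁ = [ln(V₀/D) + (r + σ²/2)T] / (σ√T)
   = [ln(487.6841/163.5265) + (0.0460 + 0.5·0.4729²)·1.0300] / (0.4729·√1.0300)
   = [1.092693 + 0.162552] / 0.479941 = 2.615414
d₂ = d₁ − σ√T = 2.615414 − 0.479941 = 2.135473
risk-neutral PD = N(−d₂) = N(-2.135473) = 0.016361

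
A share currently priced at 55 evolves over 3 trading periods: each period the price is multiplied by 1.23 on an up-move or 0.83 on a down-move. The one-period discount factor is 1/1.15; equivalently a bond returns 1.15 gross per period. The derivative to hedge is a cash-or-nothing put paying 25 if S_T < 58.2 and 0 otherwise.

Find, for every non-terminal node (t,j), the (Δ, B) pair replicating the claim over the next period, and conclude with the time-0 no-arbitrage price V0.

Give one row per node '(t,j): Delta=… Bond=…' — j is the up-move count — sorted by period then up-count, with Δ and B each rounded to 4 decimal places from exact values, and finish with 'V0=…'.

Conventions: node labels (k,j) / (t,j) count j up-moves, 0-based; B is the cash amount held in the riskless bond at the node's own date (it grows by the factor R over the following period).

(0,0): Delta=-0.2750 Bond=16.8324
(1,0): Delta=-0.9524 Bond=50.2836
(1,1): Delta=-0.1607 Bond=11.6257
(2,0): Delta=0.0000 Bond=21.7391
(2,1): Delta=-1.1131 Bond=66.8478
(2,2): Delta=0.0000 Bond=0.0000
V0=1.7095

Under the risk-neutral measure, an up-move has probability p* = (R−d)/(u−d) = 0.8000 and values discount at R = 1.15.
Payoffs at expiry: V(3,0)=25.0000, V(3,1)=25.0000, V(3,2)=0.0000, V(3,3)=0.0000
Node (2,0) S=37.8895: V=(p*·25.0000+(1−p*)·25.0000)/1.15=21.7391; Δ=(25.0000−25.0000)/(46.6041−31.4483)=0.0000; B=V−Δ·S=21.7391
Node (2,1) S=56.1495: V=(p*·0.0000+(1−p*)·25.0000)/1.15=4.3478; Δ=(0.0000−25.0000)/(69.0639−46.6041)=-1.1131; B=V−Δ·S=66.8478
Node (2,2) S=83.2095: V=(p*·0.0000+(1−p*)·0.0000)/1.15=0.0000; Δ=(0.0000−0.0000)/(102.3477−69.0639)=0.0000; B=V−Δ·S=0.0000
Node (1,0) S=45.6500: V=(p*·4.3478+(1−p*)·21.7391)/1.15=6.8053; Δ=(4.3478−21.7391)/(56.1495−37.8895)=-0.9524; B=V−Δ·S=50.2836
Node (1,1) S=67.6500: V=(p*·0.0000+(1−p*)·4.3478)/1.15=0.7561; Δ=(0.0000−4.3478)/(83.2095−56.1495)=-0.1607; B=V−Δ·S=11.6257
Node (0,0) S=55.0000: V=(p*·0.7561+(1−p*)·6.8053)/1.15=1.7095; Δ=(0.7561−6.8053)/(67.6500−45.6500)=-0.2750; B=V−Δ·S=16.8324
Verification: the root portfolio costs Δ(0,0)·S0 + B(0,0) = 1.7095, matching V0.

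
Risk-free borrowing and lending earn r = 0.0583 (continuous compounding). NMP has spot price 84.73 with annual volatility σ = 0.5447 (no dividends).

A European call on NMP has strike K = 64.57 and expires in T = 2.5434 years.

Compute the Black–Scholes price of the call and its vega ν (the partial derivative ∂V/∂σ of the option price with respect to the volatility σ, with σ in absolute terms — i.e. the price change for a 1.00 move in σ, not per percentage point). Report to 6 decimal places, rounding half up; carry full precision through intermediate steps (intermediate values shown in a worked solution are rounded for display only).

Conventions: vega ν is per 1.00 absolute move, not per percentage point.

σ√T = 0.5447·√2.5434 = 0.868690
d₁ = (ln(S/K) + (r+σ²/2)T) / (σ√T) = (ln(84.73/64.57) + (0.0583+0.5447²/2)·2.5434) / 0.868690 = (0.271720 + 0.525591) / 0.868690 = 0.917832
d₂ = d₁ − σ√T = 0.917832 − 0.868690 = 0.049142
e^{−rT} = 0.862189
N(d₁) = 0.820647,  N(d₂) = 0.519597
Call price V = S·N(d₁) − K·e^{−rT}·N(d₂) = 69.533378 − 28.926778 = 40.606601
φ(d₁) = (1/√(2π))·e^{−d₁²/2} = 0.261807
ν = S·φ(d₁)·√T = 35.377449

price = 40.606601
ν = 35.377449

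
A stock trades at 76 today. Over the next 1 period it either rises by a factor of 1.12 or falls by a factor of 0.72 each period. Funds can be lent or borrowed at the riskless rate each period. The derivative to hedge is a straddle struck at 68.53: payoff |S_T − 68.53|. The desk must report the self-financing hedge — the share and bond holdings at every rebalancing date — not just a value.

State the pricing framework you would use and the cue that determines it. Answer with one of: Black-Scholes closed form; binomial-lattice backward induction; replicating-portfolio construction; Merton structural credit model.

Key observation: the mandate to exhibit the hedge at every date and state singles out the replicating-portfolio construction on the 1-period tree with factors 1.12 and 0.72 from 76.

framework: replicating-portfolio construction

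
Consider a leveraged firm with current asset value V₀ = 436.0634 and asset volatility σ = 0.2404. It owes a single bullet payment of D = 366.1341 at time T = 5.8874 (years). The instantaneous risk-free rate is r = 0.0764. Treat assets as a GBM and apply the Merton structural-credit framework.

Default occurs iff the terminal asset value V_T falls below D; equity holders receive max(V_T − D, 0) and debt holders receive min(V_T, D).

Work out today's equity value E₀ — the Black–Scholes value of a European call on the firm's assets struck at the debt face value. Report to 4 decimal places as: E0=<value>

Equity is a call on the firm's assets struck at D = 366.1341:
d₁ = [ln(V₀/D) + (r + σ²/2)T] / (σ√T)
   = [ln(436.0634/366.1341) + (0.0764 + 0.5·0.2404²)·5.8874] / (0.2404·√5.8874)
   = [0.174788 + 0.619920] / 0.583306 = 1.362421
d₂ = d₁ − σ√T = 1.362421 − 0.583306 = 0.779116
N(d₁) = 0.913468,  N(d₂) = 0.782044,  e^(−rT) = 0.637757
E₀ = V₀·N(d₁) − D·e^(−rT)·N(d₂)
   = 436.0634·0.913468 − 366.1341·0.637757·0.782044 = 215.718742

E0=215.7187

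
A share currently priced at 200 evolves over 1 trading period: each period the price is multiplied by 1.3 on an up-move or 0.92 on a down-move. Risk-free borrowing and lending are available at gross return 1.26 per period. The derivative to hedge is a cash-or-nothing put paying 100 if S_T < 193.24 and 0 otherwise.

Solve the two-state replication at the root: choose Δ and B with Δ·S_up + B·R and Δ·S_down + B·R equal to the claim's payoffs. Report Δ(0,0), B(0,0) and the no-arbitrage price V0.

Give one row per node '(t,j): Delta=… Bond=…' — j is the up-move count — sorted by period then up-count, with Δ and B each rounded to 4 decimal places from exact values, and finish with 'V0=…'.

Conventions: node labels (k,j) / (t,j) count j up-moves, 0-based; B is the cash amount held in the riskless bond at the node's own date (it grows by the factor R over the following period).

(0,0): Delta=-1.3158 Bond=271.5121
V0=8.3542

Arbitrage-free pricing uses the up-move probability p* = (R−d)/(u−d) = 0.8947, discounting each step at R = 1.26.
At maturity the claim pays: V(1,0)=100.0000, V(1,1)=0.0000
  t=0,j=0: stock 200.0000 → up 260.0000 (V=0.0000), down 184.0000 (V=100.0000). Price 8.3542; hedge Δ=-1.3158, bond B=271.5121.
Verification: the root portfolio costs Δ(0,0)·S0 + B(0,0) = 8.3542, matching V0.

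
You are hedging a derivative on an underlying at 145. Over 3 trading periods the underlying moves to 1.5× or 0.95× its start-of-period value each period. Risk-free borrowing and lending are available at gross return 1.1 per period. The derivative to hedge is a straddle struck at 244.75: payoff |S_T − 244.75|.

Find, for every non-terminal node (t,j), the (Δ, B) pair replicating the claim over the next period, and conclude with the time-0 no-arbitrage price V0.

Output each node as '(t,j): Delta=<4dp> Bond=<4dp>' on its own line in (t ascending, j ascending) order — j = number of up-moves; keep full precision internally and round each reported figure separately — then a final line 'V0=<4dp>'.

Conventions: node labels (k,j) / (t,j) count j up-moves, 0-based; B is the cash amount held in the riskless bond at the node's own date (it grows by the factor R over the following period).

(0,0): Delta=-0.1874 Bond=89.4125
(1,0): Delta=-0.5733 Bond=151.5154
(1,1): Delta=0.4644 Bond=-43.4106
(2,0): Delta=-1.0000 Bond=222.5000
(2,1): Delta=0.1472 Bond=17.7789
(2,2): Delta=1.0000 Bond=-222.5000
V0=62.2370

Arbitrage-free pricing uses the up-move probability p* = (R−d)/(u−d) = 0.2727, discounting each step at R = 1.1.
Expiry values: V(3,0)=120.4306, V(3,1)=48.4563, V(3,2)=65.1875, V(3,3)=244.6250
(2,0): S=130.8625. Δ = (V_up−V_dn)/(S_up−S_dn) = (48.4563−120.4306)/(196.2937−124.3194) = -1.0000. V = [p*·48.4563 + (1−p*)·120.4306]/1.1 = 91.6375. B = V − Δ·S = 222.5000.
(2,1): S=206.6250. Δ = (V_up−V_dn)/(S_up−S_dn) = (65.1875−48.4563)/(309.9375−196.2937) = 0.1472. V = [p*·65.1875 + (1−p*)·48.4563]/1.1 = 48.1994. B = V − Δ·S = 17.7789.
(2,2): S=326.2500. Δ = (V_up−V_dn)/(S_up−S_dn) = (244.6250−65.1875)/(489.3750−309.9375) = 1.0000. V = [p*·244.6250 + (1−p*)·65.1875]/1.1 = 103.7500. B = V − Δ·S = -222.5000.
(1,0): S=137.7500. Δ = (V_up−V_dn)/(S_up−S_dn) = (48.1994−91.6375)/(206.6250−130.8625) = -0.5733. V = [p*·48.1994 + (1−p*)·91.6375]/1.1 = 72.5370. B = V − Δ·S = 151.5154.
(1,1): S=217.5000. Δ = (V_up−V_dn)/(S_up−S_dn) = (103.7500−48.1994)/(326.2500−206.6250) = 0.4644. V = [p*·103.7500 + (1−p*)·48.1994]/1.1 = 57.5905. B = V − Δ·S = -43.4106.
(0,0): S=145.0000. Δ = (V_up−V_dn)/(S_up−S_dn) = (57.5905−72.5370)/(217.5000−137.7500) = -0.1874. V = [p*·57.5905 + (1−p*)·72.5370]/1.1 = 62.2370. B = V − Δ·S = 89.4125.
Verification: the root portfolio costs Δ(0,0)·S0 + B(0,0) = 62.2370, matching V0.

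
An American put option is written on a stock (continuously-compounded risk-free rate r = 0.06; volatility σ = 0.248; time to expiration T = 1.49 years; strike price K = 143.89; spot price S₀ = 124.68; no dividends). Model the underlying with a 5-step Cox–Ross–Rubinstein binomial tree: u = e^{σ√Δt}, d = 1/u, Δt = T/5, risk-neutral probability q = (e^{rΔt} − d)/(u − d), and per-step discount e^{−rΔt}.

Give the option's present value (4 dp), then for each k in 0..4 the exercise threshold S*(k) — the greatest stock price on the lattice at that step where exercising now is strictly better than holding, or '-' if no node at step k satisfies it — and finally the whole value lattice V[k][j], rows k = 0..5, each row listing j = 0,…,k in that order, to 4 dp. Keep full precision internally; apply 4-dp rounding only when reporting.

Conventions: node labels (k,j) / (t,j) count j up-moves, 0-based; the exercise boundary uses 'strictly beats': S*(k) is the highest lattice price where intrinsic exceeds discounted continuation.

params: Δt=0.29800 u=1.14497 d=0.87338 q=0.53263 e^(-rΔt)=0.98228
t_5 payoffs: 80.5294 60.8265 34.9967 1.1347 0.0000 0.0000
t_4: node(4,0) S=72.5462 payoff=71.3438 vs cont=68.7939 → 71.3438 [stop]  node(4,1) S=95.1055 payoff=48.7845 vs cont=46.2346 → 48.7845 [stop]  node(4,2) S=124.6800 payoff=19.2100 vs cont=16.6601 → 19.2100 [stop]  node(4,3) S=163.4511 payoff=0.0000 vs cont=0.5209 → 0.5209 [wait]  node(4,4) S=214.2786 payoff=0.0000 vs cont=0.0000 → 0.0000 [wait]  ⇒ S*(4)=124.6800
t_3: node(3,0) S=83.0635 payoff=60.8265 vs cont=58.2766 → 60.8265 [stop]  node(3,1) S=108.8933 payoff=34.9967 vs cont=32.4468 → 34.9967 [stop]  node(3,2) S=142.7553 payoff=1.1347 vs cont=9.0916 → 9.0916 [wait]  node(3,3) S=187.1472 payoff=0.0000 vs cont=0.2391 → 0.2391 [wait]  ⇒ S*(3)=108.8933
t_2: node(2,0) S=95.1055 payoff=48.7845 vs cont=46.2346 → 48.7845 [stop]  node(2,1) S=124.6800 payoff=19.2100 vs cont=20.8231 → 20.8231 [wait]  node(2,2) S=163.4511 payoff=0.0000 vs cont=4.2989 → 4.2989 [wait]  ⇒ S*(2)=95.1055
t_1: node(1,0) S=108.8933 payoff=34.9967 vs cont=33.2907 → 34.9967 [stop]  node(1,1) S=142.7553 payoff=1.1347 vs cont=11.8087 → 11.8087 [wait]  ⇒ S*(1)=108.8933
t_0: node(0,0) S=124.6800 payoff=19.2100 vs cont=22.2447 → 22.2447 [wait]  ⇒ S*(0)=-

price = 22.2447
boundary = - 108.8933 95.1055 108.8933 124.6800
tree:
22.2447
34.9967 11.8087
48.7845 20.8231 4.2989
60.8265 34.9967 9.0916 0.2391
71.3438 48.7845 19.2100 0.5209 0.0000
80.5294 60.8265 34.9967 1.1347 0.0000 0.0000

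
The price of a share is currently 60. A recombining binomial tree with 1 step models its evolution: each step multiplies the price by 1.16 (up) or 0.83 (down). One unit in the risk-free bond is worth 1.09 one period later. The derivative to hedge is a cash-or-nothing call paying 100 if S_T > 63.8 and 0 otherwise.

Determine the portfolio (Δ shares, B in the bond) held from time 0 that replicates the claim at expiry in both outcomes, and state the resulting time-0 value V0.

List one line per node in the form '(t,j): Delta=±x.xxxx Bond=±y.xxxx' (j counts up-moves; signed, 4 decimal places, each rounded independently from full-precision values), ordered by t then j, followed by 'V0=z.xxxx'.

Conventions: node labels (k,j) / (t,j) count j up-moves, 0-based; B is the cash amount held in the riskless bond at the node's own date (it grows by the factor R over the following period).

(0,0): Delta=5.0505 Bond=-230.7478
V0=72.2825

The replicating-portfolio and risk-neutral prices coincide; use p* = (1.09−0.83)/(1.16−0.83) = 0.7879 for the latter.
At maturity the claim pays: V(1,0)=0.0000, V(1,1)=100.0000
  t=0,j=0: stock 60.0000 → up 69.6000 (V=100.0000), down 49.8000 (V=0.0000). Price 72.2825; hedge Δ=5.0505, bond B=-230.7478.
Verification: the root portfolio costs Δ(0,0)·S0 + B(0,0) = 72.2825, matching V0.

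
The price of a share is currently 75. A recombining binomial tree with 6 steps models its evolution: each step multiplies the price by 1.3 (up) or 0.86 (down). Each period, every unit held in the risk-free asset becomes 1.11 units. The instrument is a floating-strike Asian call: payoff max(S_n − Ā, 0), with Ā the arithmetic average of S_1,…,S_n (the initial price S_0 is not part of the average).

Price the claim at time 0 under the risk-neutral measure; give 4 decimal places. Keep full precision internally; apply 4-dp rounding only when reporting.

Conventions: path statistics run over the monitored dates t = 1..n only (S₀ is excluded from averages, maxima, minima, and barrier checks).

Set p* = 0.5682 (from d < R < u); the path-dependent value is the discounted p*-expectation over all price paths.
Enumerate all 2^6 = 64 price paths (U = up ×1.3, D = down ×0.86); each path with k up-moves has probability p*^k·(1−p*)^(6−k).
DDDDDD: Ā=45.7207, payoff=0.0000, prob=0.006483
UDDDDD: Ā=69.1127, payoff=0.0000, prob=0.008531
DUDDDD: Ā=63.6127, payoff=0.0000, prob=0.008531
UUDDDD: Ā=96.1588, payoff=0.0000, prob=0.011225
DDUDDD: Ā=58.8827, payoff=0.0000, prob=0.008531
UDUDDD: Ā=89.0088, payoff=0.0000, prob=0.011225
DUUDDD: Ā=83.5088, payoff=0.0000, prob=0.011225
UUUDDD: Ā=126.2342, payoff=0.0000, prob=0.014769
DDDUDD: Ā=54.8149, payoff=0.0000, prob=0.008531
UDDUDD: Ā=82.8598, payoff=0.0000, prob=0.011225
DUDUDD: Ā=77.3598, payoff=0.0000, prob=0.011225
UUDUDD: Ā=116.9392, payoff=0.0000, prob=0.014769
DDUUDD: Ā=72.6298, payoff=0.0000, prob=0.011225
UDUUDD: Ā=109.7892, payoff=0.0000, prob=0.014769
DUUUDD: Ā=104.2892, payoff=0.5169, prob=0.014769
UUUUDD: Ā=157.6465, payoff=0.7814, prob=0.019434
DDDDUD: Ā=51.3166, payoff=0.0000, prob=0.008531
UDDDUD: Ā=77.5716, payoff=0.0000, prob=0.011225
DUDDUD: Ā=72.0716, payoff=0.0000, prob=0.011225
UUDDUD: Ā=108.9455, payoff=0.0000, prob=0.014769
DDUDUD: Ā=67.3416, payoff=1.9916, prob=0.011225
UDUDUD: Ā=101.7955, payoff=3.0106, prob=0.014769
DUUDUD: Ā=96.2955, payoff=8.5106, prob=0.014769
UUUDUD: Ā=145.5630, payoff=12.8649, prob=0.019434
DDDUUD: Ā=63.2738, payoff=6.0594, prob=0.011225
UDDUUD: Ā=95.6465, payoff=9.1596, prob=0.014769
DUDUUD: Ā=90.1465, payoff=14.6596, prob=0.014769
UUDUUD: Ā=136.2680, payoff=22.1599, prob=0.019434
DDUUUD: Ā=85.4165, payoff=19.3896, prob=0.014769
UDUUUD: Ā=129.1180, payoff=29.3099, prob=0.019434
DUUUUD: Ā=123.6180, payoff=34.8099, prob=0.019434
UUUUUD: Ā=186.8644, payoff=52.6196, prob=0.025570
DDDDDU: Ā=48.3081, payoff=0.0000, prob=0.008531
UDDDDU: Ā=73.0238, payoff=0.0000, prob=0.011225
DUDDDU: Ā=67.5238, payoff=1.8094, prob=0.011225
UUDDDU: Ā=102.0709, payoff=2.7352, prob=0.014769
DDUDDU: Ā=62.7938, payoff=6.5394, prob=0.011225
UDUDDU: Ā=94.9209, payoff=9.8852, prob=0.014769
DUUDDU: Ā=89.4209, payoff=15.3852, prob=0.014769
UUUDDU: Ā=135.1712, payoff=23.2567, prob=0.019434
DDDUDU: Ā=58.7260, payoff=10.6072, prob=0.011225
UDDUDU: Ā=88.7719, payoff=16.0342, prob=0.014769
DUDUDU: Ā=83.2719, payoff=21.5342, prob=0.014769
UUDUDU: Ā=125.8762, payoff=32.5517, prob=0.019434
DDUUDU: Ā=78.5419, payoff=26.2642, prob=0.014769
UDUUDU: Ā=118.7262, payoff=39.7017, prob=0.019434
DUUUDU: Ā=113.2262, payoff=45.2017, prob=0.019434
UUUUDU: Ā=171.1558, payoff=68.3282, prob=0.025570
DDDDUU: Ā=55.2277, payoff=14.1056, prob=0.011225
UDDDUU: Ā=83.4838, payoff=21.3223, prob=0.014769
DUDDUU: Ā=77.9838, payoff=26.8223, prob=0.014769
UUDDUU: Ā=117.8825, payoff=40.5454, prob=0.019434
DDUDUU: Ā=73.2538, payoff=31.5523, prob=0.014769
UDUDUU: Ā=110.7325, payoff=47.6954, prob=0.019434
DUUDUU: Ā=105.2325, payoff=53.1954, prob=0.019434
UUUDUU: Ā=159.0723, payoff=80.4117, prob=0.025570
DDDUUU: Ā=69.1860, payoff=35.6201, prob=0.014769
UDDUUU: Ā=104.5835, payoff=53.8444, prob=0.019434
DUDUUU: Ā=99.0835, payoff=59.3444, prob=0.019434
UUDUUU: Ā=149.7773, payoff=89.7067, prob=0.025570
DDUUUU: Ā=94.3535, payoff=64.0744, prob=0.019434
UDUUUU: Ā=142.6273, payoff=96.8567, prob=0.025570
DUUUUU: Ā=137.1273, payoff=102.3567, prob=0.025570
UUUUUU: Ā=207.2855, payoff=154.7252, prob=0.033645
Price = Σ prob·payoff / R^6 = 32.949324 / 1.870415 = 17.6161

price = 17.6161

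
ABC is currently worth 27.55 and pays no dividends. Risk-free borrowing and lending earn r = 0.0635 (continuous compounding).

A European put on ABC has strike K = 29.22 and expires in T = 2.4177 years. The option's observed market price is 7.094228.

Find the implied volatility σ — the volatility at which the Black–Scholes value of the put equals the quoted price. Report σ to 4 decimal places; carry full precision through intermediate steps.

sigma = 0.5217

At σ = 0.5217 the Black–Scholes value reproduces the quote:
σ√T = 0.5217·√2.4177 = 0.811189
d₁ = (ln(S/K) + (r+σ²/2)T) / (σ√T) = (ln(27.55/29.22) + (0.0635+0.5217²/2)·2.4177) / 0.811189 = (-0.058851 + 0.482538) / 0.811189 = 0.522304
d₂ = d₁ − σ√T = 0.522304 − 0.811189 = -0.288885
e^{−rT} = 0.857680
N(−d₁) = 0.300730,  N(−d₂) = 0.613665
V = K·e^{−rT}·N(−d₂) − S·N(−d₁) = 15.379326 − 8.285098 = 7.094228 (the quoted price), and the Black–Scholes price is strictly increasing in σ, so σ is unique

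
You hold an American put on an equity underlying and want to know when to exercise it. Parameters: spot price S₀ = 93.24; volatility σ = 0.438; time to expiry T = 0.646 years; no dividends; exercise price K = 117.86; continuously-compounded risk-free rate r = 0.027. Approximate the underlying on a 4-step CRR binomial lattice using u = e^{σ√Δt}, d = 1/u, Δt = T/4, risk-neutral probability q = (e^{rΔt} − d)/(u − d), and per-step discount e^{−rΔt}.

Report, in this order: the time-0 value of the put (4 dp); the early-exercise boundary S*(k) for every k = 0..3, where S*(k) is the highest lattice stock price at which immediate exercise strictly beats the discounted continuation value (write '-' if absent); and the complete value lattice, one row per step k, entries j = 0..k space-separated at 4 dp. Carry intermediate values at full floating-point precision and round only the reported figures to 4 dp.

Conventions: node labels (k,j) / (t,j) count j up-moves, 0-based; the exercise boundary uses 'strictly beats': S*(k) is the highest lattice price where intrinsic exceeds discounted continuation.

Δt=0.16150  u=1.19246  d=0.83860  q=0.46846  discount=0.99565
step 4 (expiry): payoffs max(K−S,0) = 71.7468 52.2887 24.6200 0.0000 0.0000
step 3: (k=3,j=0): S=54.9882, K−S=62.8718, hold=62.3590 ⇒ V=62.8718 exercise | (k=3,j=1): S=78.1912, K−S=39.6688, hold=39.1560 ⇒ V=39.6688 exercise | (k=3,j=2): S=111.1851, K−S=6.6749, hold=13.0296 ⇒ V=13.0296 continue | (k=3,j=3): S=158.1011, K−S=0.0000, hold=0.0000 ⇒ V=0.0000 continue  boundary S*=78.1912
step 2: (k=2,j=0): S=65.5713, K−S=52.2887, hold=51.7759 ⇒ V=52.2887 exercise | (k=2,j=1): S=93.2400, K−S=24.6200, hold=27.0711 ⇒ V=27.0711 continue | (k=2,j=2): S=132.5839, K−S=0.0000, hold=6.8957 ⇒ V=6.8957 continue  boundary S*=65.5713
step 1: (k=1,j=0): S=78.1912, K−S=39.6688, hold=40.2992 ⇒ V=40.2992 continue | (k=1,j=1): S=111.1851, K−S=6.6749, hold=17.5431 ⇒ V=17.5431 continue  boundary S*=-
step 0: (k=0,j=0): S=93.2400, K−S=24.6200, hold=29.5100 ⇒ V=29.5100 continue  boundary S*=-

price = 29.5100
boundary = - - 65.5713 78.1912
tree:
29.5100
40.2992 17.5431
52.2887 27.0711 6.8957
62.8718 39.6688 13.0296 0.0000
71.7468 52.2887 24.6200 0.0000 0.0000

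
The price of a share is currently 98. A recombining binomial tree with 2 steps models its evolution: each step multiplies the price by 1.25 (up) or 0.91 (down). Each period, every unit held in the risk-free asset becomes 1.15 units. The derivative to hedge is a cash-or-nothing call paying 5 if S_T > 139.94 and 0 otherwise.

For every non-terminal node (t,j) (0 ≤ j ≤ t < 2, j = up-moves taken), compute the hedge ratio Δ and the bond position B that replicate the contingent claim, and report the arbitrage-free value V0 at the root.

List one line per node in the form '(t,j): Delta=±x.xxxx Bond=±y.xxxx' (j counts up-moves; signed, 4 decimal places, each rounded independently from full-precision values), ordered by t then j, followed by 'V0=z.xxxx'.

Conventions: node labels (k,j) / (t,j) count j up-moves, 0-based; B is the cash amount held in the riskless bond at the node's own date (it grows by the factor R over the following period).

(0,0): Delta=0.0921 Bond=-7.1428
(1,0): Delta=0.0000 Bond=0.0000
(1,1): Delta=0.1200 Bond=-11.6368
V0=1.8838

Under the risk-neutral measure, an up-move has probability p* = (R−d)/(u−d) = 0.7059 and values discount at R = 1.15.
Terminal payoffs: V(2,0)=0.0000, V(2,1)=0.0000, V(2,2)=5.0000
  t=1,j=0: stock 89.1800 → up 111.4750 (V=0.0000), down 81.1538 (V=0.0000). Price 0.0000; hedge Δ=0.0000, bond B=0.0000.
  t=1,j=1: stock 122.5000 → up 153.1250 (V=5.0000), down 111.4750 (V=0.0000). Price 3.0691; hedge Δ=0.1200, bond B=-11.6368.
  t=0,j=0: stock 98.0000 → up 122.5000 (V=3.0691), down 89.1800 (V=0.0000). Price 1.8838; hedge Δ=0.0921, bond B=-7.1428.
Check: Δ(0,0)·S0 + B(0,0) = 1.8838 = V0.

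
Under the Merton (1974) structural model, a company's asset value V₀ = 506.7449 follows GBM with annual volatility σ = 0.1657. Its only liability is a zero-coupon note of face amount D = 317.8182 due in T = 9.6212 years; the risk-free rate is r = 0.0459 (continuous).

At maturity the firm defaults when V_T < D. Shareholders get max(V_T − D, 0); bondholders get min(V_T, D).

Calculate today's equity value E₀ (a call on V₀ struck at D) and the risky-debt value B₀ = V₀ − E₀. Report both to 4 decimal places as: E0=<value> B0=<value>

Apply the equity-as-call identities (strike 317.8182, horizon 9.6212 years):
d₁ = [ln(V₀/D) + (r + σ²/2)T] / (σ√T)
   = [ln(506.7449/317.8182) + (0.0459 + 0.5·0.1657²)·9.6212] / (0.1657·√9.6212)
   = [0.466528 + 0.573695] / 0.513969 = 2.023902
d₂ = d₁ − σ√T = 2.023902 − 0.513969 = 1.509933
N(d₁) = 0.978510,  N(d₂) = 0.934470,  e^(−rT) = 0.642998
E₀ = V₀·N(d₁) − D·e^(−rT)·N(d₂)
   = 506.7449·0.978510 − 317.8182·0.642998·0.934470 = 304.889852
B₀ = V₀ − E₀ = 506.7449 − 304.889852 = 201.855048

E0=304.8899 B0=201.8550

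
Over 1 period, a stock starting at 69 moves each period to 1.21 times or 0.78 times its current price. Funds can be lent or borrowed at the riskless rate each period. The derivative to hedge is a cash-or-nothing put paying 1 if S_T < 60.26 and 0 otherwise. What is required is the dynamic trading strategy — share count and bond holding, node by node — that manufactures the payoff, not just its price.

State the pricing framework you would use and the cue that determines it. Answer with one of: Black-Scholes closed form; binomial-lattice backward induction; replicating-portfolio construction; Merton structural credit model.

Key observation: the deliverable is the dynamic trading strategy on the 1-step tree (spot 69, moves 1.21 and 0.78), so the valuation must go through the node-by-node replicating-portfolio solve.

framework: replicating-portfolio construction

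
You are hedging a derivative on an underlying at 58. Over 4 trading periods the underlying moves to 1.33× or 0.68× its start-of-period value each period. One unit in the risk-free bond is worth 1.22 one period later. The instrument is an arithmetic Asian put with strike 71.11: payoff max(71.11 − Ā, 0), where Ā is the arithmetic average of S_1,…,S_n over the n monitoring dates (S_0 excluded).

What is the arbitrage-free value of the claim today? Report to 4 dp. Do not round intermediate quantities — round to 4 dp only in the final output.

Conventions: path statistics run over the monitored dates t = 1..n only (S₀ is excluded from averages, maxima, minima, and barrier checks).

price = 1.5583

No-arbitrage gives p* = (R−d)/(u−d) = 0.8308: enumerate every path, weight its payoff by its p*-probability, and discount by R^4.
Enumerate all 2^4 = 16 price paths (U = up ×1.33, D = down ×0.68); each path with k up-moves has probability p*^k·(1−p*)^(4−k).
DDDD: Ā=24.2244, payoff=46.8856, prob=0.000820
UDDD: Ā=47.3800, payoff=23.7300, prob=0.004026
DUDD: Ā=37.9550, payoff=33.1550, prob=0.004026
UUDD: Ā=74.2355, payoff=0.0000, prob=0.019766
DDUD: Ā=31.5460, payoff=39.5640, prob=0.004026
UDUD: Ā=61.7003, payoff=9.4097, prob=0.019766
DUUD: Ā=52.2753, payoff=18.8347, prob=0.019766
UUUD: Ā=102.2443, payoff=0.0000, prob=0.097033
DDDU: Ā=27.1879, payoff=43.9221, prob=0.004026
UDDU: Ā=53.1763, payoff=17.9337, prob=0.019766
DUDU: Ā=43.7513, payoff=27.3587, prob=0.019766
UUDU: Ā=85.5724, payoff=0.0000, prob=0.097033
DDUU: Ā=37.3423, payoff=33.7677, prob=0.019766
UDUU: Ā=73.0372, payoff=0.0000, prob=0.097033
DUUU: Ā=63.6122, payoff=7.4978, prob=0.097033
UUUU: Ā=124.4179, payoff=0.0000, prob=0.476345
Price = Σ prob·payoff / R^4 = 3.452172 / 2.215335 = 1.5583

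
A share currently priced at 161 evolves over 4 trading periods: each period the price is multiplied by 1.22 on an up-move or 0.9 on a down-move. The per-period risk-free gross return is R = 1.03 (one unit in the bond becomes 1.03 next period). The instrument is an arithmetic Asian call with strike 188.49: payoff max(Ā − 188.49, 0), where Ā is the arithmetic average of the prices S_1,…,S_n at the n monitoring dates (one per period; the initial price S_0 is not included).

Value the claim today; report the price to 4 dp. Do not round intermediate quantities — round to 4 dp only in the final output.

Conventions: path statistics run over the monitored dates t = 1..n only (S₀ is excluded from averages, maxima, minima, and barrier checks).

price = 8.3666

Set p* = 0.4062 (from d < R < u); the path-dependent value is the discounted p*-expectation over all price paths.
Enumerate all 2^4 = 16 price paths (U = up ×1.22, D = down ×0.9); each path with k up-moves has probability p*^k·(1−p*)^(4−k).
DDDD: Ā=124.5778, payoff=0.0000, prob=0.124284
UDDD: Ā=168.8721, payoff=0.0000, prob=0.085036
DUDD: Ā=155.9921, payoff=0.0000, prob=0.085036
UUDD: Ā=211.4560, payoff=22.9660, prob=0.058183
DDUD: Ā=144.4001, payoff=0.0000, prob=0.085036
UDUD: Ā=195.7424, payoff=7.2524, prob=0.058183
DUUD: Ā=182.8624, payoff=0.0000, prob=0.058183
UUUD: Ā=247.8801, payoff=59.3901, prob=0.039809
DDDU: Ā=133.9673, payoff=0.0000, prob=0.085036
UDDU: Ā=181.6001, payoff=0.0000, prob=0.058183
DUDU: Ā=168.7201, payoff=0.0000, prob=0.058183
UUDU: Ā=228.7095, payoff=40.2195, prob=0.039809
DDUU: Ā=157.1281, payoff=0.0000, prob=0.058183
UDUU: Ā=212.9959, payoff=24.5059, prob=0.039809
DUUU: Ā=200.1159, payoff=11.6259, prob=0.039809
UUUU: Ā=271.2682, payoff=82.7782, prob=0.027238
Price = Σ prob·payoff / R^4 = 9.416644 / 1.125509 = 8.3666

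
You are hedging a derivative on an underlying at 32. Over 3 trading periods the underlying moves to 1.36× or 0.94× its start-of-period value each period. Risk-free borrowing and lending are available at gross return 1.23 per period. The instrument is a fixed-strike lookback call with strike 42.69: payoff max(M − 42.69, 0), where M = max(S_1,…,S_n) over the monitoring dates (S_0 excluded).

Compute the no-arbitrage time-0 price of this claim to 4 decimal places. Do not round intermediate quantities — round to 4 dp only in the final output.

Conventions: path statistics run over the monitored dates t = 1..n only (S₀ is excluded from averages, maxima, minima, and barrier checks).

Under the martingale measure an up-move has probability p* = 0.6905; value the claim as the probability-weighted average of per-path payoffs, discounted 3 periods at R = 1.23.
Enumerate all 2^3 = 8 price paths (U = up ×1.36, D = down ×0.94); each path with k up-moves has probability p*^k·(1−p*)^(3−k).
DDD: M=30.0800, payoff=0.0000, prob=0.029654
UDD: M=43.5200, payoff=0.8300, prob=0.066151
DUD: M=40.9088, payoff=0.0000, prob=0.066151
UUD: M=59.1872, payoff=16.4972, prob=0.147568
DDU: M=38.4543, payoff=0.0000, prob=0.066151
UDU: M=55.6360, payoff=12.9460, prob=0.147568
DUU: M=55.6360, payoff=12.9460, prob=0.147568
UUU: M=80.4946, payoff=37.8046, prob=0.329190
Price = Σ prob·payoff / R^3 = 18.755054 / 1.860867 = 10.0787

price = 10.0787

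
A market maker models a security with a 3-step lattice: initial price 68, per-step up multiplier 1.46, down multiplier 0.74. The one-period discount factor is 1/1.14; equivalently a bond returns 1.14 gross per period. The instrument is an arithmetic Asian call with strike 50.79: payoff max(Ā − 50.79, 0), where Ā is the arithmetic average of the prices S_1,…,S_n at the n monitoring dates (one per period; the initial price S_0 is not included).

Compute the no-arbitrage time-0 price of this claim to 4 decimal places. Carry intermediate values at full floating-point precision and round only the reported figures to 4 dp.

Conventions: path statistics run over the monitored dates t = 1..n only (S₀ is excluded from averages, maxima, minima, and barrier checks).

price = 26.7030

No-arbitrage gives p* = (R−d)/(u−d) = 0.5556: enumerate every path, weight its payoff by its p*-probability, and discount by R^3.
Enumerate all 2^3 = 8 price paths (U = up ×1.46, D = down ×0.74); each path with k up-moves has probability p*^k·(1−p*)^(3−k).
DDD: Ā=38.3707, payoff=0.0000, prob=0.087791
UDD: Ā=75.7043, payoff=24.9143, prob=0.109739
DUD: Ā=59.3843, payoff=8.5943, prob=0.109739
UUD: Ā=117.1636, payoff=66.3736, prob=0.137174
DDU: Ā=47.3075, payoff=0.0000, prob=0.109739
UDU: Ā=93.3364, payoff=42.5464, prob=0.137174
DUU: Ā=77.0164, payoff=26.2264, prob=0.137174
UUU: Ā=151.9513, payoff=101.1613, prob=0.171468
Price = Σ prob·payoff / R^3 = 39.561741 / 1.481544 = 26.7030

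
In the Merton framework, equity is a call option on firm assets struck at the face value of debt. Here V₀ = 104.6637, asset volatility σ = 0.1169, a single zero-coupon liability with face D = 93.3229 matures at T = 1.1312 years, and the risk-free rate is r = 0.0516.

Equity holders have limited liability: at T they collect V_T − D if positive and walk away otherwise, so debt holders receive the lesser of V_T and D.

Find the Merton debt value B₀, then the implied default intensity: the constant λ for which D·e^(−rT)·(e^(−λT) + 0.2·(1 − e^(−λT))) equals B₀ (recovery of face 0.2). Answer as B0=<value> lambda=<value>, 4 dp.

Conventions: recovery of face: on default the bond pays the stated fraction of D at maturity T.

Apply the equity-as-call identities (strike 93.3229, horizon 1.1312 years):
d₁ = [ln(V₀/D) + (r + σ²/2)T] / (σ√T)
   = [ln(104.6637/93.3229) + (0.0516 + 0.5·0.1169²)·1.1312] / (0.1169·√1.1312)
   = [0.114687 + 0.066099] / 0.124332 = 1.454054
d₂ = d₁ − σ√T = 1.454054 − 0.124332 = 1.329722
N(d₁) = 0.927034,  N(d₂) = 0.908195,  e^(−rT) = 0.943301
E₀ = V₀·N(d₁) − D·e^(−rT)·N(d₂)
   = 104.6637·0.927034 − 93.3229·0.943301·0.908195 = 17.077004
B₀ = V₀ − E₀ = 104.6637 − 17.077004 = 87.586696
e^(−λT) = (B₀·e^(rT)/D − 0.2)/(1 − 0.2) = (87.5867·1.060107/93.3229 − 0.2)/0.8 = 0.99368296
λ = −ln(0.99368296)/1.1312 = 0.005602

B0=87.5867 lambda=0.0056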